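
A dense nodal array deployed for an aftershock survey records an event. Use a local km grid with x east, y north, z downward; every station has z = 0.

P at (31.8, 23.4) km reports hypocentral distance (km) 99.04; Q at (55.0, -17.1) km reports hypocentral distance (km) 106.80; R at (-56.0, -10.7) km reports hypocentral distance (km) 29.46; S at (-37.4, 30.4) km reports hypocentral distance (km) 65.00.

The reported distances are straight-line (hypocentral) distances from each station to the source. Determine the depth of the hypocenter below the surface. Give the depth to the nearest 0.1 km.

Each station gives a sphere (x−x_i)² + (y−y_i)² + z² = d_i² (stations at z=0).
Subtracting the P sphere from Q and R: z² cancels, leaving linear equations in x and y:
46.4 x − 81.0 y = 161.29
-175.6 x − 68.2 y = 10632.72
Solving: x ≈ -48.898, y ≈ -30.002 km (keep extra digits for the depth step; rounded: -48.9, -30.0).
Then from the P sphere: z² = 99.04² − (x − 31.8)² − (y − 23.4)² with x = -48.898, y = -30.002, so z ≈ 21.095 ≈ 21.1 km.

z ≈ 21.1 km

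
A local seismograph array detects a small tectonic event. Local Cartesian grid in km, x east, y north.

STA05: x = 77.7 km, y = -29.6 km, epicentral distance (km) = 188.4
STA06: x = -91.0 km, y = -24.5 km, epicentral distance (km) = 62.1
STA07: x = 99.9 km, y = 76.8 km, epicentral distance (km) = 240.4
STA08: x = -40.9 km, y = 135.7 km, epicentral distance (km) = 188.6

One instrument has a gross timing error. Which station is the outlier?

Solve using three stations at a time. Using STA05, STA07, STA08 (subtract circle equations pairwise → linear system) gives (x, y) ≈ (-110.4, -39.6).
Distances from that point to each station vs reported:
  STA05: calculated 188.4 vs reported 188.4 → residual 0.0 km
  STA06: calculated 24.6 vs reported 62.1 → residual 37.5 km
  STA07: calculated 240.4 vs reported 240.4 → residual 0.0 km
  STA08: calculated 188.6 vs reported 188.6 → residual 0.0 km
STA05, STA07, STA08 are mutually consistent (residuals ≈ 0); STA06 is off by 37.5 km.

STA06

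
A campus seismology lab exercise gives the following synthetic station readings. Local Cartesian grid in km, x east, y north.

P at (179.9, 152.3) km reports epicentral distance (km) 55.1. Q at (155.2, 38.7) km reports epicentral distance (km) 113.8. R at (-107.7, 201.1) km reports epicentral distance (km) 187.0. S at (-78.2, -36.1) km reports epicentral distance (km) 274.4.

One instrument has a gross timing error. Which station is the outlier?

R

Solve using three stations at a time. Using P, Q, S (subtract circle equations pairwise → linear system) gives (x, y) ≈ (124.9, 148.4).
Distances from that point to each station vs reported:
  P: calculated 55.1 vs reported 55.1 → residual 0.0 km
  Q: calculated 113.8 vs reported 113.8 → residual 0.0 km
  R: calculated 238.5 vs reported 187.0 → residual 51.5 km
  S: calculated 274.4 vs reported 274.4 → residual 0.0 km
P, Q, S are mutually consistent (residuals ≈ 0); R is off by 51.5 km.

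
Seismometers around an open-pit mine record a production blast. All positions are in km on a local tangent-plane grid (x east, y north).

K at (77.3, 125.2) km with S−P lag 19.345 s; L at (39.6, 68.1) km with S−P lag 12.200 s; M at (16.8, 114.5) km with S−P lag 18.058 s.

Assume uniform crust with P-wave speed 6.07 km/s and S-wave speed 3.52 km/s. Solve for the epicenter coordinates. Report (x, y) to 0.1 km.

Distance from S−P lag: d = Δt · v_P v_S / (v_P − v_S) = Δt · (6.07·3.52)/(6.07−3.52) ≈ 8.3790·Δt.
So d_K = 162.09, d_L = 102.22, d_M = 151.31 km.
Circle about each station: (x − 77.3)² + (y − 125.2)² = 162.09²; (x − 39.6)² + (y − 68.1)² = 102.22²; (x − 16.8)² + (y − 114.5)² = 151.31².
Subtracting pairs of circle equations eliminates x²+y² and gives linear equations (the radical axes):
-75.4 x − 114.2 y = 379.68
-121.0 x − 21.4 y = -4879.39
Solving the 2×2 system: x ≈ 46.3, y ≈ -33.9 km.

(46.3, -33.9)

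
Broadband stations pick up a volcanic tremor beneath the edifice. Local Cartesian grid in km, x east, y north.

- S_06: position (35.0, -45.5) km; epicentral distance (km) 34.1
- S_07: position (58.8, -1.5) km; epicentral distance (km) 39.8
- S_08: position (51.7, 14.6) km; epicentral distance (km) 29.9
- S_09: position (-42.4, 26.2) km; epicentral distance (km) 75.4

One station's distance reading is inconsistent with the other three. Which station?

S_08

Solve using three stations at a time. Using S_06, S_07, S_09 (subtract circle equations pairwise → linear system) gives (x, y) ≈ (21.2, -14.4).
Distances from that point to each station vs reported:
  S_06: calculated 34.1 vs reported 34.1 → residual 0.0 km
  S_07: calculated 39.8 vs reported 39.8 → residual 0.0 km
  S_08: calculated 42.1 vs reported 29.9 → residual 12.2 km
  S_09: calculated 75.4 vs reported 75.4 → residual 0.0 km
S_06, S_07, S_09 are mutually consistent (residuals ≈ 0); S_08 is off by 12.2 km.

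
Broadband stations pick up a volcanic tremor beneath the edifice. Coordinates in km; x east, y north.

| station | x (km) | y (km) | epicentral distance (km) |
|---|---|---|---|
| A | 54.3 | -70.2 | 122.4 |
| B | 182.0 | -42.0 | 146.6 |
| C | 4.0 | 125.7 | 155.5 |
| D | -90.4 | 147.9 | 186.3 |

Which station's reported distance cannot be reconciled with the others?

C

Solve using three stations at a time. Using A, B, D (subtract circle equations pairwise → linear system) gives (x, y) ≈ (68.9, 51.3).
Distances from that point to each station vs reported:
  A: calculated 122.4 vs reported 122.4 → residual 0.0 km
  B: calculated 146.6 vs reported 146.6 → residual 0.0 km
  C: calculated 98.7 vs reported 155.5 → residual 56.8 km
  D: calculated 186.3 vs reported 186.3 → residual 0.0 km
A, B, D are mutually consistent (residuals ≈ 0); C is off by 56.8 km.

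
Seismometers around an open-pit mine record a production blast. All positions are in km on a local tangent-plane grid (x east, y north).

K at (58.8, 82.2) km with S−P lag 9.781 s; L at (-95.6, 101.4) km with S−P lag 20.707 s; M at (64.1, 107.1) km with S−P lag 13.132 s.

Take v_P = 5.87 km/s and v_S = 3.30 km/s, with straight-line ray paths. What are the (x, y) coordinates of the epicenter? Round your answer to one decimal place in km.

Distance from S−P lag: d = Δt · v_P v_S / (v_P − v_S) = Δt · (5.87·3.30)/(5.87−3.30) ≈ 7.5374·Δt.
So d_K = 73.72, d_L = 156.08, d_M = 98.98 km.
Circle about each station: (x − 58.8)² + (y − 82.2)² = 73.72²; (x + 95.6)² + (y − 101.4)² = 156.08²; (x − 64.1)² + (y − 107.1)² = 98.98².
Subtracting the K equation from the L and M equations removes the quadratic terms:
-308.8 x + 38.4 y = -9719.29
10.6 x + 49.8 y = 1002.54
Solving the 2×2 system: x ≈ 33.1, y ≈ 13.1 km.
Check against K (with the unrounded x, y): √((x − 58.8)²+(y − 82.2)²) = 73.74 ≈ 73.72 km. ✓

(33.1, 13.1)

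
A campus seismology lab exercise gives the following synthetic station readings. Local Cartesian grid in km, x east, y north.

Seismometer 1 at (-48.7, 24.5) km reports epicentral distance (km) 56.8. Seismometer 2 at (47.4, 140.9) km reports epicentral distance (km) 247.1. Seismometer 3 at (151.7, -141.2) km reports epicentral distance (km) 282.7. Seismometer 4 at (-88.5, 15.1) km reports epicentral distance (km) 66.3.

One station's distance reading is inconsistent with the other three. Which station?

Solve using three stations at a time. Using Seismometer 2, Seismometer 3, Seismometer 4 (subtract circle equations pairwise → linear system) gives (x, y) ≈ (-114.4, -45.8).
Distances from that point to each station vs reported:
  Seismometer 1: calculated 96.2 vs reported 56.8 → residual 39.4 km
  Seismometer 2: calculated 247.1 vs reported 247.1 → residual 0.0 km
  Seismometer 3: calculated 282.7 vs reported 282.7 → residual 0.0 km
  Seismometer 4: calculated 66.2 vs reported 66.3 → residual 0.1 km
Seismometer 2, Seismometer 3, Seismometer 4 are mutually consistent (residuals ≈ 0); Seismometer 1 is off by 39.4 km.

Seismometer 1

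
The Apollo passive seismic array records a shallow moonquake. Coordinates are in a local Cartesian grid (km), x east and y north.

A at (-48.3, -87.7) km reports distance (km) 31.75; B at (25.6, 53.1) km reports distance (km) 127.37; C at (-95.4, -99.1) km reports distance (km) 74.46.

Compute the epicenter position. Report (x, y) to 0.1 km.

Circle about each station: (x + 48.3)² + (y + 87.7)² = 31.75²; (x − 25.6)² + (y − 53.1)² = 127.37²; (x + 95.4)² + (y + 99.1)² = 74.46².
Subtracting the A equation from the B and C equations removes the quadratic terms:
147.8 x + 281.6 y = -21764.26
-94.2 x − 22.8 y = 4361.56
Solving the 2×2 system: x ≈ -31.6, y ≈ -60.7 km.
Check against A (with the unrounded x, y): √((x + 48.3)²+(y + 87.7)²) = 31.74 ≈ 31.75 km. ✓

-31.6 km east, -60.7 km north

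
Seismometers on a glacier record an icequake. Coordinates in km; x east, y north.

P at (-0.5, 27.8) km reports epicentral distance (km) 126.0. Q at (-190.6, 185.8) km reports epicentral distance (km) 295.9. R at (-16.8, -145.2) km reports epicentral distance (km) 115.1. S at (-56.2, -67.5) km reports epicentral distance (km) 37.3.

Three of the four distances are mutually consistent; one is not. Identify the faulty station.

Q

Solve using three stations at a time. Using P, R, S (subtract circle equations pairwise → linear system) gives (x, y) ≈ (-92.4, -58.4).
Distances from that point to each station vs reported:
  P: calculated 126.0 vs reported 126.0 → residual 0.0 km
  Q: calculated 263.2 vs reported 295.9 → residual 32.7 km
  R: calculated 115.1 vs reported 115.1 → residual 0.0 km
  S: calculated 37.3 vs reported 37.3 → residual 0.0 km
P, R, S are mutually consistent (residuals ≈ 0); Q is off by 32.7 km.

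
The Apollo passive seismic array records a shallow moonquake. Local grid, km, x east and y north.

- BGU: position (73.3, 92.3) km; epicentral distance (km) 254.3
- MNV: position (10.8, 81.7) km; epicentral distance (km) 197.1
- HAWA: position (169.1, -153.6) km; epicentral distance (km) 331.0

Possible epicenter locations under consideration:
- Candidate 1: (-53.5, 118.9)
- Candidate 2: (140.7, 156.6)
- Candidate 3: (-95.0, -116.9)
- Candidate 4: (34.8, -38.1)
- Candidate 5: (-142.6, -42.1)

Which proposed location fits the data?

For each candidate, compare |candidate − station| to the reported distance:
Candidate 1: residuals BGU 124.7, MNV 122.8, HAWA 20.9 → max 124.7 km
Candidate 2: residuals BGU 161.1, MNV 47.2, HAWA 19.5 → max 161.1 km
Candidate 3: residuals BGU 14.2, MNV 27.9, HAWA 64.4 → max 64.4 km
Candidate 4: residuals BGU 118.3, MNV 74.9, HAWA 153.9 → max 153.9 km
Candidate 5: residuals BGU 0.0, MNV 0.0, HAWA 0.0 → max 0.0 km
Only Candidate 5 has all residuals ≈ 0.

Candidate 5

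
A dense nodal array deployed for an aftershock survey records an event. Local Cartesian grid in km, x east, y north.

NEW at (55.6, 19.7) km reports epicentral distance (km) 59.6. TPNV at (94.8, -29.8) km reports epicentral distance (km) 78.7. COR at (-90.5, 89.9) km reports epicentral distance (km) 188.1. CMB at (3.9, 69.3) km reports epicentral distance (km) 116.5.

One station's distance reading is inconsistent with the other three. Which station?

TPNV

Solve using three stations at a time. Using NEW, COR, CMB (subtract circle equations pairwise → linear system) gives (x, y) ≈ (46.3, -39.3).
Distances from that point to each station vs reported:
  NEW: calculated 59.7 vs reported 59.6 → residual 0.1 km
  TPNV: calculated 49.4 vs reported 78.7 → residual 29.3 km
  COR: calculated 188.1 vs reported 188.1 → residual 0.0 km
  CMB: calculated 116.6 vs reported 116.5 → residual 0.1 km
NEW, COR, CMB are mutually consistent (residuals ≈ 0); TPNV is off by 29.3 km.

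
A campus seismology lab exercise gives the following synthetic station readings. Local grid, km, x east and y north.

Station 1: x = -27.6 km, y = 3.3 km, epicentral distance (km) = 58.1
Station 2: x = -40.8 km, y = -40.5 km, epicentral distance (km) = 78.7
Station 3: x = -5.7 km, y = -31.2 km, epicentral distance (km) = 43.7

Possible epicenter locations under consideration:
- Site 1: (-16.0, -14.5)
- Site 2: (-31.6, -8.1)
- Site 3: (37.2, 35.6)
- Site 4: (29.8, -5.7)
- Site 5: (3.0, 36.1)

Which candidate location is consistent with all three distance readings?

Site 4

For each candidate, compare |candidate − station| to the reported distance:
Site 1: residuals Station 1 36.9, Station 2 42.8, Station 3 24.1 → max 42.8 km
Site 2: residuals Station 1 46.0, Station 2 45.0, Station 3 9.0 → max 46.0 km
Site 3: residuals Station 1 14.3, Station 2 30.3, Station 3 35.7 → max 35.7 km
Site 4: residuals Station 1 0.0, Station 2 0.0, Station 3 0.0 → max 0.0 km
Site 5: residuals Station 1 13.2, Station 2 9.5, Station 3 24.2 → max 24.2 km
Only Site 4 has all residuals ≈ 0.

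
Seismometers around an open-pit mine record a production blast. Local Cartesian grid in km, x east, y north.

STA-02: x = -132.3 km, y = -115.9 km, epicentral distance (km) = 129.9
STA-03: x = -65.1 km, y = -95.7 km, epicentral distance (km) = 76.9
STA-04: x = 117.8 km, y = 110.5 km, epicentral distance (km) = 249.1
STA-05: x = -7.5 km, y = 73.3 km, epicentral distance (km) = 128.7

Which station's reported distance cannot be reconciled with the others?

Solve using three stations at a time. Using STA-03, STA-04, STA-05 (subtract circle equations pairwise → linear system) gives (x, y) ≈ (-92.0, -23.7).
Distances from that point to each station vs reported:
  STA-02: calculated 100.6 vs reported 129.9 → residual 29.3 km
  STA-03: calculated 76.9 vs reported 76.9 → residual 0.0 km
  STA-04: calculated 249.1 vs reported 249.1 → residual 0.0 km
  STA-05: calculated 128.7 vs reported 128.7 → residual 0.0 km
STA-03, STA-04, STA-05 are mutually consistent (residuals ≈ 0); STA-02 is off by 29.3 km.

STA-02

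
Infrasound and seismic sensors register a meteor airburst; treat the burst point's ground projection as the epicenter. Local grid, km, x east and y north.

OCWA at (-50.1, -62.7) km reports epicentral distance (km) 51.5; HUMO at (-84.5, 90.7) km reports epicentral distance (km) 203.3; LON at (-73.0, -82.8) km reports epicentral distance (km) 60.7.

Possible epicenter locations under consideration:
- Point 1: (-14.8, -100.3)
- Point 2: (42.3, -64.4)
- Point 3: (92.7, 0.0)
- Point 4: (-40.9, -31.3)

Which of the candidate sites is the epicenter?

Point 1

For each candidate, compare |candidate − station| to the reported distance:
Point 1: residuals OCWA 0.1, HUMO 0.0, LON 0.1 → max 0.1 km
Point 2: residuals OCWA 40.9, HUMO 3.0, LON 56.1 → max 56.1 km
Point 3: residuals OCWA 104.5, HUMO 4.2, LON 124.5 → max 124.5 km
Point 4: residuals OCWA 18.8, HUMO 73.7, LON 0.0 → max 73.7 km
Only Point 1 has all residuals ≈ 0.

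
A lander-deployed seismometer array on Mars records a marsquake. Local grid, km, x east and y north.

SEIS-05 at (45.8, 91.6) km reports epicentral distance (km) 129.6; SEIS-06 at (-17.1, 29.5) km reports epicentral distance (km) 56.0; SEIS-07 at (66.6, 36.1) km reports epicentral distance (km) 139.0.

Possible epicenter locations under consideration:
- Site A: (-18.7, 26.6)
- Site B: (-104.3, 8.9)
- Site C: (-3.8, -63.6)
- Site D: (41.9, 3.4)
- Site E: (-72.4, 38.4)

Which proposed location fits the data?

Site E

For each candidate, compare |candidate − station| to the reported distance:
Site A: residuals SEIS-05 38.0, SEIS-06 52.7, SEIS-07 53.2 → max 53.2 km
Site B: residuals SEIS-05 41.8, SEIS-06 33.6, SEIS-07 34.1 → max 41.8 km
Site C: residuals SEIS-05 33.3, SEIS-06 38.0, SEIS-07 16.9 → max 38.0 km
Site D: residuals SEIS-05 41.3, SEIS-06 8.5, SEIS-07 98.0 → max 98.0 km
Site E: residuals SEIS-05 0.0, SEIS-06 0.0, SEIS-07 0.0 → max 0.0 km
Only Site E has all residuals ≈ 0.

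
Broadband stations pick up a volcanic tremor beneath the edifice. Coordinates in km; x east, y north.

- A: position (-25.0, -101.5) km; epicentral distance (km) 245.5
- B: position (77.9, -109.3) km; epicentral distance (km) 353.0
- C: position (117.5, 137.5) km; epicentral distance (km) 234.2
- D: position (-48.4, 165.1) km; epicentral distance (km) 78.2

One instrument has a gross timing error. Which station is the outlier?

B

Solve using three stations at a time. Using A, C, D (subtract circle equations pairwise → linear system) gives (x, y) ≈ (-116.5, 126.4).
Distances from that point to each station vs reported:
  A: calculated 245.5 vs reported 245.5 → residual 0.0 km
  B: calculated 305.5 vs reported 353.0 → residual 47.5 km
  C: calculated 234.2 vs reported 234.2 → residual 0.0 km
  D: calculated 78.3 vs reported 78.2 → residual 0.1 km
A, C, D are mutually consistent (residuals ≈ 0); B is off by 47.5 km.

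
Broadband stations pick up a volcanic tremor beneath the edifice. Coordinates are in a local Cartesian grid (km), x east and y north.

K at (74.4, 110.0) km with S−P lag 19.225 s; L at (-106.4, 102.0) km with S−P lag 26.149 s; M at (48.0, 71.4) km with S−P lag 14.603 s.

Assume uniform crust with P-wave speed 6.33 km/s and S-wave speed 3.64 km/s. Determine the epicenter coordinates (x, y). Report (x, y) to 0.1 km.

Distance from S−P lag: d = Δt · v_P v_S / (v_P − v_S) = Δt · (6.33·3.64)/(6.33−3.64) ≈ 8.5655·Δt.
So d_K = 164.67, d_L = 223.98, d_M = 125.08 km.
Circle about each station: (x − 74.4)² + (y − 110.0)² = 164.67²; (x + 106.4)² + (y − 102.0)² = 223.98²; (x − 48.0)² + (y − 71.4)² = 125.08².
Subtracting the K equation from the L and M equations removes the quadratic terms:
-361.6 x − 16.0 y = -18961.23
-52.8 x − 77.2 y = 1237.80
Solving the 2×2 system: x ≈ 54.8, y ≈ -53.5 km.

x ≈ 54.8 km, y ≈ -53.5 km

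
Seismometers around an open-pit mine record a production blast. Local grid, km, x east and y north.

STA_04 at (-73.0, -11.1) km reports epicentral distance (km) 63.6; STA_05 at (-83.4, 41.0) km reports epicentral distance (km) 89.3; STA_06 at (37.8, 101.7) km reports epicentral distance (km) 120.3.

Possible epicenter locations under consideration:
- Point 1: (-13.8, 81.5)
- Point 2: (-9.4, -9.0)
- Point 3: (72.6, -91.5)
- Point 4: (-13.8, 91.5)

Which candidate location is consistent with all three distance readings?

Point 2

For each candidate, compare |candidate − station| to the reported distance:
Point 1: residuals STA_04 46.3, STA_05 8.8, STA_06 64.9 → max 64.9 km
Point 2: residuals STA_04 0.0, STA_05 0.0, STA_06 0.0 → max 0.0 km
Point 3: residuals STA_04 102.7, STA_05 115.4, STA_06 76.0 → max 115.4 km
Point 4: residuals STA_04 54.9, STA_05 3.3, STA_06 67.7 → max 67.7 km
Only Point 2 has all residuals ≈ 0.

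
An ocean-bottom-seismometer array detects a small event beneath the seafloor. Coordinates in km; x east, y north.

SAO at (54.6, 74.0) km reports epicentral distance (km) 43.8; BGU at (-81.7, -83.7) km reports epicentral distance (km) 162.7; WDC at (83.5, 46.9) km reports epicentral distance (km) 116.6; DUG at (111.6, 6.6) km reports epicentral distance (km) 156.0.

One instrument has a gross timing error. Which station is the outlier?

Solve using three stations at a time. Using BGU, WDC, DUG (subtract circle equations pairwise → linear system) gives (x, y) ≈ (-30.6, 70.7).
Distances from that point to each station vs reported:
  SAO: calculated 85.2 vs reported 43.8 → residual 41.4 km
  BGU: calculated 162.6 vs reported 162.7 → residual 0.1 km
  WDC: calculated 116.5 vs reported 116.6 → residual 0.1 km
  DUG: calculated 155.9 vs reported 156.0 → residual 0.1 km
BGU, WDC, DUG are mutually consistent (residuals ≈ 0); SAO is off by 41.4 km.

SAO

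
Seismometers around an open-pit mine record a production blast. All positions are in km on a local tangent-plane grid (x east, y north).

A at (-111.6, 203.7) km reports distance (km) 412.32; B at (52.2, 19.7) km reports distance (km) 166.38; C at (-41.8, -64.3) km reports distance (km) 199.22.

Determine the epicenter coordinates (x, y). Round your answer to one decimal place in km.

(151.1, -114.1)

Circle about each station: (x + 111.6)² + (y − 203.7)² = 412.32²; (x − 52.2)² + (y − 19.7)² = 166.38²; (x + 41.8)² + (y + 64.3)² = 199.22².
Subtracting the A equation from the B and C equations removes the quadratic terms:
327.6 x − 368.0 y = 91490.16
139.6 x − 536.0 y = 82252.65
Solving the 2×2 system: x ≈ 151.1, y ≈ -114.1 km.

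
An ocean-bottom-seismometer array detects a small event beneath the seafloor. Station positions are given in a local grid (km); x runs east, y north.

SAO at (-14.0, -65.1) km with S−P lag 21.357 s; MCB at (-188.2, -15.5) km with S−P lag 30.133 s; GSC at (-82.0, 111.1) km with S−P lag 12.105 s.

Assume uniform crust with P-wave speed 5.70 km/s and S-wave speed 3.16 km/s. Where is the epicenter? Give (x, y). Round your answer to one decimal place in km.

-0.0 km east, 85.7 km north

Distance from S−P lag: d = Δt · v_P v_S / (v_P − v_S) = Δt · (5.70·3.16)/(5.70−3.16) ≈ 7.0913·Δt.
So d_SAO = 151.45, d_MCB = 213.68, d_GSC = 85.84 km.
Circle about each station: (x + 14.0)² + (y + 65.1)² = 151.45²; (x + 188.2)² + (y + 15.5)² = 213.68²; (x + 82.0)² + (y − 111.1)² = 85.84².
Subtracting pairs of circle equations eliminates x²+y² and gives linear equations (the radical axes):
-348.4 x + 99.2 y = 8503.44
-136.0 x + 352.4 y = 30201.80
Solving the 2×2 system: x ≈ -0.0, y ≈ 85.7 km.
Check against SAO (with the unrounded x, y): √((x + 14.0)²+(y + 65.1)²) = 151.45 ≈ 151.45 km. ✓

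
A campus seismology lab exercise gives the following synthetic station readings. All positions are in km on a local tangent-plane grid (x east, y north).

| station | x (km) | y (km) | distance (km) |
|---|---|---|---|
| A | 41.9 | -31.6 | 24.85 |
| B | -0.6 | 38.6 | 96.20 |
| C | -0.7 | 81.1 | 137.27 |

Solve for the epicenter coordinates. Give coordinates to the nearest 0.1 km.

Circle about each station: (x − 41.9)² + (y + 31.6)² = 24.85²; (x + 0.6)² + (y − 38.6)² = 96.20²; (x + 0.7)² + (y − 81.1)² = 137.27².
Subtracting the A equation from the B and C equations removes the quadratic terms:
-85.0 x + 140.4 y = -9900.77
-85.2 x + 225.4 y = -14402.00
Solving the 2×2 system: x ≈ 29.1, y ≈ -52.9 km.

x ≈ 29.1 km, y ≈ -52.9 km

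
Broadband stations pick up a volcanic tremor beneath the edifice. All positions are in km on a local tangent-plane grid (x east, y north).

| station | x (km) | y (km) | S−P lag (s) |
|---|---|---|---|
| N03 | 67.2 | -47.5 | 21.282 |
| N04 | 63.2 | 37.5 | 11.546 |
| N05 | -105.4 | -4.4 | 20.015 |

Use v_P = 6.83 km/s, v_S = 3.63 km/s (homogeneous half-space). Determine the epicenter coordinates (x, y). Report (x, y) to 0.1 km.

(4.5, 105.0)

Distance from S−P lag: d = Δt · v_P v_S / (v_P − v_S) = Δt · (6.83·3.63)/(6.83−3.63) ≈ 7.7478·Δt.
So d_N03 = 164.89, d_N04 = 89.46, d_N05 = 155.07 km.
Circle about each station: (x − 67.2)² + (y + 47.5)² = 164.89²; (x − 63.2)² + (y − 37.5)² = 89.46²; (x + 105.4)² + (y + 4.4)² = 155.07².
Subtracting the N03 equation from the N04 and N05 equations removes the quadratic terms:
-8.0 x + 170.0 y = 17814.02
-345.2 x + 86.2 y = 7498.44
Solving the 2×2 system: x ≈ 4.5, y ≈ 105.0 km.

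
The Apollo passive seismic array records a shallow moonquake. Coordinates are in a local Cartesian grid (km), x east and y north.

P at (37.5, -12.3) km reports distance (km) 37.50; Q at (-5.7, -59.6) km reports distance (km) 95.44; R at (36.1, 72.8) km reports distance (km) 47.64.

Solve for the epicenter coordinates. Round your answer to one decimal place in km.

Circle about each station: (x − 37.5)² + (y + 12.3)² = 37.50²; (x + 5.7)² + (y + 59.6)² = 95.44²; (x − 36.1)² + (y − 72.8)² = 47.64².
Subtracting the P equation from the Q and R equations removes the quadratic terms:
-86.4 x − 94.6 y = -5675.43
-2.8 x + 170.2 y = 4182.19
Solving the 2×2 system: x ≈ 38.1, y ≈ 25.2 km.
Check against P (with the unrounded x, y): √((x − 37.5)²+(y + 12.3)²) = 37.50 ≈ 37.50 km. ✓

(38.1, 25.2)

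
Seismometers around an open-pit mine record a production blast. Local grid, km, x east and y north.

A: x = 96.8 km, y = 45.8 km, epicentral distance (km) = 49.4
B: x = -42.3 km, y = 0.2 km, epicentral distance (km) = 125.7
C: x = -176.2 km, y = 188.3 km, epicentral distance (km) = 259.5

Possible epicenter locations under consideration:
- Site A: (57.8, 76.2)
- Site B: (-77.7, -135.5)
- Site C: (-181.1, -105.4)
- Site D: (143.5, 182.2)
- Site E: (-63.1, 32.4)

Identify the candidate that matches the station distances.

For each candidate, compare |candidate − station| to the reported distance:
Site A: residuals A 0.0, B 0.0, C 0.0 → max 0.0 km
Site B: residuals A 202.2, B 14.5, C 79.0 → max 202.2 km
Site C: residuals A 267.0, B 48.7, C 34.2 → max 267.0 km
Site D: residuals A 94.8, B 134.4, C 60.3 → max 134.4 km
Site E: residuals A 111.1, B 87.4, C 66.9 → max 111.1 km
Only Site A has all residuals ≈ 0.

Site A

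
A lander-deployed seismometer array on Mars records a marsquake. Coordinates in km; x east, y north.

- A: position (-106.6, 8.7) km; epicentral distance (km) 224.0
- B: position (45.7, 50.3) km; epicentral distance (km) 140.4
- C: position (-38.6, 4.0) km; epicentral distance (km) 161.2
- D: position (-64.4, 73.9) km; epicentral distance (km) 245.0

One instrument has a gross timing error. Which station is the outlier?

Solve using three stations at a time. Using A, B, C (subtract circle equations pairwise → linear system) gives (x, y) ≈ (99.3, -79.5).
Distances from that point to each station vs reported:
  A: calculated 224.0 vs reported 224.0 → residual 0.0 km
  B: calculated 140.5 vs reported 140.4 → residual 0.1 km
  C: calculated 161.2 vs reported 161.2 → residual 0.0 km
  D: calculated 224.4 vs reported 245.0 → residual 20.6 km
A, B, C are mutually consistent (residuals ≈ 0); D is off by 20.6 km.

D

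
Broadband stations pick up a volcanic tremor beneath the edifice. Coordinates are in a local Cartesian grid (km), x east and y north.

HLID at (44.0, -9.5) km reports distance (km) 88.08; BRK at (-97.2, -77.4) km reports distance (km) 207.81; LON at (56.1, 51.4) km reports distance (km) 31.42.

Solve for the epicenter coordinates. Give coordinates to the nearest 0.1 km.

Circle about each station: (x − 44.0)² + (y + 9.5)² = 88.08²; (x + 97.2)² + (y + 77.4)² = 207.81²; (x − 56.1)² + (y − 51.4)² = 31.42².
Subtracting pairs of circle equations eliminates x²+y² and gives linear equations (the radical axes):
-282.4 x − 135.8 y = -22014.56
24.2 x + 121.8 y = 10533.79
Solving the 2×2 system: x ≈ 40.2, y ≈ 78.5 km.
Check against HLID (with the unrounded x, y): √((x − 44.0)²+(y + 9.5)²) = 88.08 ≈ 88.08 km. ✓

40.2 km east, 78.5 km north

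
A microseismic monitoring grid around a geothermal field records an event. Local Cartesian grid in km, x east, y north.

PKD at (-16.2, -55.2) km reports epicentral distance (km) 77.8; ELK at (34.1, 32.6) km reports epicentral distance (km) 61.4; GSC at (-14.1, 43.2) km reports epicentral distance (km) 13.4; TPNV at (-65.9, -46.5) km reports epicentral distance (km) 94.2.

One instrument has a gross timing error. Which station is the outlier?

Solve using three stations at a time. Using ELK, GSC, TPNV (subtract circle equations pairwise → linear system) gives (x, y) ≈ (-26.9, 39.3).
Distances from that point to each station vs reported:
  PKD: calculated 95.1 vs reported 77.8 → residual 17.3 km
  ELK: calculated 61.4 vs reported 61.4 → residual 0.0 km
  GSC: calculated 13.4 vs reported 13.4 → residual 0.0 km
  TPNV: calculated 94.2 vs reported 94.2 → residual 0.0 km
ELK, GSC, TPNV are mutually consistent (residuals ≈ 0); PKD is off by 17.3 km.

PKD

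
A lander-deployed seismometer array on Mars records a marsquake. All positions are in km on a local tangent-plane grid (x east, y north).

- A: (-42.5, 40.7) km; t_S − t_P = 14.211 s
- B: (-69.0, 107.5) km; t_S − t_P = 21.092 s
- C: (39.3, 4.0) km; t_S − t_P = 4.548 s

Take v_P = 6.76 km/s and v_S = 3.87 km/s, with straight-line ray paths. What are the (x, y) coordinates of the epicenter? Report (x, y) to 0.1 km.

67.5 km east, -26.0 km north

Distance from S−P lag: d = Δt · v_P v_S / (v_P − v_S) = Δt · (6.76·3.87)/(6.76−3.87) ≈ 9.0523·Δt.
So d_A = 128.64, d_B = 190.93, d_C = 41.17 km.
Circle about each station: (x + 42.5)² + (y − 40.7)² = 128.64²; (x + 69.0)² + (y − 107.5)² = 190.93²; (x − 39.3)² + (y − 4.0)² = 41.17².
Subtracting pairs of circle equations eliminates x²+y² and gives linear equations (the radical axes):
-53.0 x + 133.6 y = -7051.51
163.6 x − 73.4 y = 12951.03
Solving the 2×2 system: x ≈ 67.5, y ≈ -26.0 km.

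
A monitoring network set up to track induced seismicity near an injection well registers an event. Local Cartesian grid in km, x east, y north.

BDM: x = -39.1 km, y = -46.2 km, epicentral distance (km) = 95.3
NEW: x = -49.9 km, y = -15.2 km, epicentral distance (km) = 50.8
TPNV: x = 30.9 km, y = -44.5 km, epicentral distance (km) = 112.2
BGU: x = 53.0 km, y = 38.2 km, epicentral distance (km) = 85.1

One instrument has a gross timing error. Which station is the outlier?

NEW

Solve using three stations at a time. Using BDM, TPNV, BGU (subtract circle equations pairwise → linear system) gives (x, y) ≈ (-31.4, 48.8).
Distances from that point to each station vs reported:
  BDM: calculated 95.3 vs reported 95.3 → residual 0.0 km
  NEW: calculated 66.6 vs reported 50.8 → residual 15.8 km
  TPNV: calculated 112.2 vs reported 112.2 → residual 0.0 km
  BGU: calculated 85.1 vs reported 85.1 → residual 0.0 km
BDM, TPNV, BGU are mutually consistent (residuals ≈ 0); NEW is off by 15.8 km.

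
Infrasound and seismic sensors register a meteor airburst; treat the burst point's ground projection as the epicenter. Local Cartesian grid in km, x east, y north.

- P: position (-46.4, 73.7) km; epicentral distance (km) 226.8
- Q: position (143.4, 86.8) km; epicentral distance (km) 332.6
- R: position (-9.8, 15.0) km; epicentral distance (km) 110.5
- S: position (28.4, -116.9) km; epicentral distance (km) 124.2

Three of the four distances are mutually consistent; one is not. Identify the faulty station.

R

Solve using three stations at a time. Using P, Q, S (subtract circle equations pairwise → linear system) gives (x, y) ≈ (-91.6, -148.5).
Distances from that point to each station vs reported:
  P: calculated 226.8 vs reported 226.8 → residual 0.0 km
  Q: calculated 332.6 vs reported 332.6 → residual 0.0 km
  R: calculated 182.8 vs reported 110.5 → residual 72.3 km
  S: calculated 124.1 vs reported 124.2 → residual 0.1 km
P, Q, S are mutually consistent (residuals ≈ 0); R is off by 72.3 km.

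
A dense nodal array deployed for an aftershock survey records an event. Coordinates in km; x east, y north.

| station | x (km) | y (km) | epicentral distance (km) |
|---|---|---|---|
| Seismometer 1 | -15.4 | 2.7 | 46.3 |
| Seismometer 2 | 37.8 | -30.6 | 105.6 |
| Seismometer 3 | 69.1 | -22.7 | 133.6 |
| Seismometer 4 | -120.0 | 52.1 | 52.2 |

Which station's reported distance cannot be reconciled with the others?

Seismometer 4

Solve using three stations at a time. Using Seismometer 1, Seismometer 2, Seismometer 3 (subtract circle equations pairwise → linear system) gives (x, y) ≈ (-61.5, 5.1).
Distances from that point to each station vs reported:
  Seismometer 1: calculated 46.2 vs reported 46.3 → residual 0.1 km
  Seismometer 2: calculated 105.6 vs reported 105.6 → residual 0.0 km
  Seismometer 3: calculated 133.6 vs reported 133.6 → residual 0.0 km
  Seismometer 4: calculated 75.0 vs reported 52.2 → residual 22.8 km
Seismometer 1, Seismometer 2, Seismometer 3 are mutually consistent (residuals ≈ 0); Seismometer 4 is off by 22.8 km.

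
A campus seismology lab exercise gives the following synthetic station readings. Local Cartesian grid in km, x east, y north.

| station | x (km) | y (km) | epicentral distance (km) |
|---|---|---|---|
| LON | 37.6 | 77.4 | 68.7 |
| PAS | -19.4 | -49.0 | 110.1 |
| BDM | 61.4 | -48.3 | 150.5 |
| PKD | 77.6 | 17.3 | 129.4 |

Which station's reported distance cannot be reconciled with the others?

Solve using three stations at a time. Using PAS, BDM, PKD (subtract circle equations pairwise → linear system) gives (x, y) ≈ (-45.1, 57.8).
Distances from that point to each station vs reported:
  LON: calculated 85.0 vs reported 68.7 → residual 16.3 km
  PAS: calculated 109.9 vs reported 110.1 → residual 0.2 km
  BDM: calculated 150.3 vs reported 150.5 → residual 0.2 km
  PKD: calculated 129.2 vs reported 129.4 → residual 0.2 km
PAS, BDM, PKD are mutually consistent (residuals ≈ 0); LON is off by 16.3 km.

LON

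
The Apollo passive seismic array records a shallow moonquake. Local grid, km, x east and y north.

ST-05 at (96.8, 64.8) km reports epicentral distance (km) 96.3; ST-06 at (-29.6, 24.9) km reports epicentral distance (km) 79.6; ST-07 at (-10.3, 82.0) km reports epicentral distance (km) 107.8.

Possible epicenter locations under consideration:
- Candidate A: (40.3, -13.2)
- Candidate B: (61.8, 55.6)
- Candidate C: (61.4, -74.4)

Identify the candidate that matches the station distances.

For each candidate, compare |candidate − station| to the reported distance:
Candidate A: residuals ST-05 0.0, ST-06 0.0, ST-07 0.0 → max 0.0 km
Candidate B: residuals ST-05 60.1, ST-06 16.8, ST-07 31.0 → max 60.1 km
Candidate C: residuals ST-05 47.3, ST-06 55.1, ST-07 64.3 → max 64.3 km
Only Candidate A has all residuals ≈ 0.

Candidate A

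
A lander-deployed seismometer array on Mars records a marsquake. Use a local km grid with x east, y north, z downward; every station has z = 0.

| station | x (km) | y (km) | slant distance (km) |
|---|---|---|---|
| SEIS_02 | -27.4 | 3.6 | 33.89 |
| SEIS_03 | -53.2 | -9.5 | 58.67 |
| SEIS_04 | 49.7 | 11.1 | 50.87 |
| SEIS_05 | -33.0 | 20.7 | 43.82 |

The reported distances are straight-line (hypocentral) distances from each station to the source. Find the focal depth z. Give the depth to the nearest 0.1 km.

z ≈ 15.6 km

Each station gives a sphere (x−x_i)² + (y−y_i)² + z² = d_i² (stations at z=0).
Subtracting the SEIS_02 sphere from SEIS_03 and SEIS_04: z² cancels, leaving linear equations in x and y:
-51.6 x − 26.2 y = -136.87
154.2 x + 15.0 y = 390.36
Solving: x ≈ 2.503, y ≈ 0.295 km (keep extra digits for the depth step; rounded: 2.5, 0.3).
Then from the SEIS_02 sphere: z² = 33.89² − (x + 27.4)² − (y − 3.6)² with x = 2.503, y = 0.295, so z ≈ 15.602 ≈ 15.6 km.
Check against SEIS_05 (with the unrounded solution): distance 43.82 ≈ 43.82 km. ✓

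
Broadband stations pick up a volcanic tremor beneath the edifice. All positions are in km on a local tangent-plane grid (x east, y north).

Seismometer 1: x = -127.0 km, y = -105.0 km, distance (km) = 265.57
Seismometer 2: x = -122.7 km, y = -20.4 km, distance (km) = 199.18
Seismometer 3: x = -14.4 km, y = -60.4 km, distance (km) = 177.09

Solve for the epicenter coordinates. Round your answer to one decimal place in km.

26.1 km east, 112.0 km north

Circle about each station: (x + 127.0)² + (y + 105.0)² = 265.57²; (x + 122.7)² + (y + 20.4)² = 199.18²; (x + 14.4)² + (y + 60.4)² = 177.09².
Subtracting the Seismometer 1 equation from the Seismometer 2 and Seismometer 3 equations removes the quadratic terms:
8.6 x + 169.2 y = 19172.20
225.2 x + 89.2 y = 15868.08
Solving the 2×2 system: x ≈ 26.1, y ≈ 112.0 km.
Check against Seismometer 1 (with the unrounded x, y): √((x + 127.0)²+(y + 105.0)²) = 265.56 ≈ 265.57 km. ✓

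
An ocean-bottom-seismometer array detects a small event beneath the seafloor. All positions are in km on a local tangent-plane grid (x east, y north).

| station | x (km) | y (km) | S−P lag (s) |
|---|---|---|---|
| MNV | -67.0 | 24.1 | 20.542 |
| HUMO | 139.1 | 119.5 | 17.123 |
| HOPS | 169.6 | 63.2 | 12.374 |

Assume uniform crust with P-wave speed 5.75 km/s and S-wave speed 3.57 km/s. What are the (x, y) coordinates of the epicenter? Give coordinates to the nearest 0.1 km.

Distance from S−P lag: d = Δt · v_P v_S / (v_P − v_S) = Δt · (5.75·3.57)/(5.75−3.57) ≈ 9.4163·Δt.
So d_MNV = 193.43, d_HUMO = 161.24, d_HOPS = 116.52 km.
Circle about each station: (x + 67.0)² + (y − 24.1)² = 193.43²; (x − 139.1)² + (y − 119.5)² = 161.24²; (x − 169.6)² + (y − 63.2)² = 116.52².
Subtracting the MNV equation from the HUMO and HOPS equations removes the quadratic terms:
412.2 x + 190.8 y = 39976.08
473.2 x + 78.2 y = 51526.84
Solving the 2×2 system: x ≈ 115.5, y ≈ -40.0 km.
Check against MNV (with the unrounded x, y): √((x + 67.0)²+(y − 24.1)²) = 193.44 ≈ 193.43 km. ✓

x ≈ 115.5 km, y ≈ -40.0 km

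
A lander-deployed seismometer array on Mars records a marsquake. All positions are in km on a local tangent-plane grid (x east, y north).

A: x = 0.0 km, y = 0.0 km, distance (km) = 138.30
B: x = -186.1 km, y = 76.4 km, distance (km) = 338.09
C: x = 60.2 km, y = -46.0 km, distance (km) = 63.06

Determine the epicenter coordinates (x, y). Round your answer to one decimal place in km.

(116.2, -75.0)

Circle about each station: x² + y² = 138.30²; (x + 186.1)² + (y − 76.4)² = 338.09²; (x − 60.2)² + (y + 46.0)² = 63.06².
Subtracting the A equation from the B and C equations removes the quadratic terms:
-372.2 x + 152.8 y = -54707.79
120.4 x − 92.0 y = 20890.37
Solving the 2×2 system: x ≈ 116.2, y ≈ -75.0 km.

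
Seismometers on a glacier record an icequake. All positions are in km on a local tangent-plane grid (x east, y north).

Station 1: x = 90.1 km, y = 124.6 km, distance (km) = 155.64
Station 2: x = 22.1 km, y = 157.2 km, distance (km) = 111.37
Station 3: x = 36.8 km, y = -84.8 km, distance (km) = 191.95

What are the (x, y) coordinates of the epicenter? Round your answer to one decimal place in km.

(-59.4, 81.3)

Circle about each station: (x − 90.1)² + (y − 124.6)² = 155.64²; (x − 22.1)² + (y − 157.2)² = 111.37²; (x − 36.8)² + (y + 84.8)² = 191.95².
Subtracting pairs of circle equations eliminates x²+y² and gives linear equations (the radical axes):
-136.0 x + 65.2 y = 13377.61
-106.6 x − 418.8 y = -27718.88
Solving the 2×2 system: x ≈ -59.4, y ≈ 81.3 km.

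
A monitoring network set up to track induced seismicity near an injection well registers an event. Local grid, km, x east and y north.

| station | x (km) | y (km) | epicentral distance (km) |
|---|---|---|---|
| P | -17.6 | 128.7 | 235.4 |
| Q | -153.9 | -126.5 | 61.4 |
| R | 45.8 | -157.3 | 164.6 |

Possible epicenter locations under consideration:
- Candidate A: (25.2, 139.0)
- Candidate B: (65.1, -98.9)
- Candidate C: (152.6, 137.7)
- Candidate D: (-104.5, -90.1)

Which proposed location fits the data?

For each candidate, compare |candidate − station| to the reported distance:
Candidate A: residuals P 191.4, Q 258.9, R 132.4 → max 258.9 km
Candidate B: residuals P 6.8, Q 159.3, R 103.1 → max 159.3 km
Candidate C: residuals P 65.0, Q 343.3, R 149.1 → max 343.3 km
Candidate D: residuals P 0.0, Q 0.0, R 0.0 → max 0.0 km
Only Candidate D has all residuals ≈ 0.

Candidate D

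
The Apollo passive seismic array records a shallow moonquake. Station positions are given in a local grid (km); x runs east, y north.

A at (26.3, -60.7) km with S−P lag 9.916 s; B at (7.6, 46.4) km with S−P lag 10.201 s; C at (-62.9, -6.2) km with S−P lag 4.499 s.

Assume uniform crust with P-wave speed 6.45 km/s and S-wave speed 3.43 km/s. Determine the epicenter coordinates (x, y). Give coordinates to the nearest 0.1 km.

Distance from S−P lag: d = Δt · v_P v_S / (v_P − v_S) = Δt · (6.45·3.43)/(6.45−3.43) ≈ 7.3257·Δt.
So d_A = 72.64, d_B = 74.73, d_C = 32.96 km.
Circle about each station: (x − 26.3)² + (y + 60.7)² = 72.64²; (x − 7.6)² + (y − 46.4)² = 74.73²; (x + 62.9)² + (y + 6.2)² = 32.96².
Subtracting the A equation from the B and C equations removes the quadratic terms:
-37.4 x + 214.2 y = -2473.46
-178.4 x + 109.0 y = 3808.88
Solving the 2×2 system: x ≈ -31.8, y ≈ -17.1 km.

x ≈ -31.8 km, y ≈ -17.1 km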